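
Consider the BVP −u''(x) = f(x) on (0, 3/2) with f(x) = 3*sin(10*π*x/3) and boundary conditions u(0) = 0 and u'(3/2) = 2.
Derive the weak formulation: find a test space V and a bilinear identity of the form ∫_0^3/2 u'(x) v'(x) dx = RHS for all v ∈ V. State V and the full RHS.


V = {v ∈ H^1(0, 3/2) : v(0) = 0} (test functions vanish at x = 0 where u is specified); weak form: ∫_0^3/2 u'v' dx = ∫_0^3/2 (3*sin(10*π*x/3)) v dx + 2·v(3/2) for all v ∈ V.

Multiply both sides by a test function v and integrate from 0 to 3/2:
  ∫_0^3/2 −u''(x) v(x) dx = ∫_0^3/2 f(x) v(x) dx.
Integrate the LHS by parts once:
  ∫_0^3/2 −u'' v dx = −[u'(x) v(x)]_0^3/2 + ∫_0^3/2 u'(x) v'(x) dx.
Thus ∫_0^3/2 u'(x) v'(x) dx = ∫_0^3/2 f(x) v(x) dx + [u'(x) v(x)]_0^3/2.
Choose V so that boundary terms are either known or forced to vanish.
Mixed BC: u(0) = 0 (Dirichlet) and u'(3/2) = 2 (Neumann). Define V = {v ∈ H^1(0, 3/2) : v(0) = 0}. Then [u' v]_0^3/2 = u'(3/2)·v(3/2) − u'(0)·0 = 2·v(3/2).
Weak formulation: find u (satisfying any essential BC) such that ∫_0^3/2 u'(x) v'(x) dx = ∫_0^3/2 f v dx + 2·v(3/2) for all v ∈ V (Dirichlet at 0 absorbed into V; Neumann datum at x = 3/2 contributes the boundary term).
Substituting f(x) = 3*sin(10*π*x/3), the right-hand side is ∫_0^3/2 (3*sin(10*π*x/3)) v dx + 2·v(3/2).


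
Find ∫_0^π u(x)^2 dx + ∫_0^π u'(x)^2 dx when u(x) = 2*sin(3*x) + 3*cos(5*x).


||u||_{H^1(0,π)}^2 = 137*π

u'(x) = -15*sin(5*x) + 6*cos(3*x).
Expand u² and (u')² and integrate term by term on (0, π), using: for integers n ≥ 1, ∫_0^π sin²(nx) dx = ∫_0^π cos²(nx) dx = π/2; for n ≠ n', ∫_0^π sin(nx)sin(n'x) dx = ∫_0^π cos(nx)cos(n'x) dx = 0; and by product-to-sum, ∫_0^π sin(nx)cos(n'x) dx = ½∫_0^π [sin((n+n')x) + sin((n−n')x)] dx, which is 0 when n+n' is even and 2n/(n²−n'²) when n+n' is odd (it need not vanish on (0, π)).
  u² squared terms: (2)²·∫sin(3x)² dx = 4·π/2 = 2*π;  (3)²·∫cos(5x)² dx = 9·π/2 = 9*π/2.
  u² cross terms: 2·(2)·(3)·∫sin(3x)·cos(5x) dx = 12·(0) = 0.
  So ∫_0^π u² dx = 2*π + 9*π/2 + 0 = 13*π/2.
  (u')² squared terms: (-15)²·∫sin(5x)² dx = 225·π/2 = 225*π/2;  (6)²·∫cos(3x)² dx = 36·π/2 = 18*π.
  (u')² cross terms: 2·(-15)·(6)·∫sin(5x)·cos(3x) dx = -180·(0) = 0.
  So ∫_0^π (u')² dx = 225*π/2 + 18*π + 0 = 261*π/2.
||u||_{H^1}^2 = (13*π/2) + (261*π/2) = 137*π.


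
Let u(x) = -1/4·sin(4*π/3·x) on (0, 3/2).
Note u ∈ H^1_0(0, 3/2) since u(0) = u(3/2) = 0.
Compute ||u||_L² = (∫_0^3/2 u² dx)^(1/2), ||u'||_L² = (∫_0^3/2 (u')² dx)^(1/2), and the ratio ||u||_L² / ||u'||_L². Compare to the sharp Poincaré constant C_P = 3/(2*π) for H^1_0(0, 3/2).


||u||_L² / ||u'||_L² = 3/(4*π) < C_P = 3/(2*π).

u(x) = -1/4·sin(4*π/3·x), so u'(x) = -π*cos(4*π*x/3)/3.
Writing u(x) = A·sin(kπx/L) with A = -1/4 and k = 2, use ∫_0^L sin²(kπx/L) dx = L/2 and ∫_0^L cos²(kπx/L) dx = L/2.
u² = 1/16·sin²(4*π/3·x) and (u')² = π^2/9·cos²(4*π/3·x), and each of sin², cos² integrates to L/2 = 3/4 over (0, 3/2).
∫_0^3/2 u² dx = 3/64, so ||u||_L² = sqrt(3)/8.
∫_0^3/2 (u')² dx = π^2/12, so ||u'||_L² = sqrt(3)*π/6.
Ratio ||u||_L² / ||u'||_L² = 3/(4*π).
Sharp Poincaré constant on H^1_0(0, 3/2) is C_P = L/π = 3/(2*π), achieved by sin(2*π/3·x).
This is the k = 2 harmonic; the ratio L/(kπ) is strictly less than C_P = L/π, consistent with the sharp inequality ||u||_L² ≤ C_P ||u'||_L².


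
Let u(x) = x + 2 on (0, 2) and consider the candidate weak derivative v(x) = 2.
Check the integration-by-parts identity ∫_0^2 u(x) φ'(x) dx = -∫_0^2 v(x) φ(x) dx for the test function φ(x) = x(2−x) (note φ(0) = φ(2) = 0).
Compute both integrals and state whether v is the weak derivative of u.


LHS = -4/3, RHS = -8/3. No, v is not the weak derivative of u.

u(x) = x + 2, classical derivative u'(x) = 1.
φ(x) = x(2−x), so φ'(x) = 2 - 2*x.
Note φ(0) = φ(2) = 0, so the boundary term u·φ vanishes.
LHS = ∫_0^2 u(x) φ'(x) dx = ∫_0^2 (-2*x^2 - 2*x + 4) dx. Term by term:
  ∫_0^2 -2*x^2 dx = -16/3;  ∫_0^2 -2*x dx = -4;  ∫_0^2 4 dx = 8.
Sum: -16/3 − 4 + 8 = -4/3.
So LHS = -4/3.
∫_0^2 v(x) φ(x) dx = ∫_0^2 (-2*x^2 + 4*x) dx. Term by term:
  ∫_0^2 -2*x^2 dx = -16/3;  ∫_0^2 4*x dx = 8.
Sum: -16/3 + 8 = 8/3.
So RHS = -∫_0^2 v(x) φ(x) dx = -8/3.
LHS − RHS = 4/3 ≠ 0, so the identity fails.
(For a valid weak derivative the identity must hold for EVERY test function, in particular this one. The failure shows v is NOT the weak derivative of u.)
Correct weak derivative would be u'(x) = 1.


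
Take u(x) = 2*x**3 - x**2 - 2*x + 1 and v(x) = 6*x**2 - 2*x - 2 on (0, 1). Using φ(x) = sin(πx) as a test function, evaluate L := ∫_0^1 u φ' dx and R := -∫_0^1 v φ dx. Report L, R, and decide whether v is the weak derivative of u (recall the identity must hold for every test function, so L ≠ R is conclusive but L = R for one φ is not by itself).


LHS = 24/π^3, RHS = 24/π^3. Yes, v = u' weakly.

u(x) = 2*x**3 - x**2 - 2*x + 1, classical derivative u'(x) = 6*x**2 - 2*x - 2.
φ(x) = sin(πx), so φ'(x) = π*cos(π*x).
Note φ(0) = φ(1) = 0, so the boundary term u·φ vanishes.
LHS = ∫_0^1 u(x) φ'(x) dx = ∫_0^1 (2*π*x^3*cos(π*x) - π*x^2*cos(π*x) - 2*π*x*cos(π*x) + π*cos(π*x)) dx. Term by term:
  ∫_0^1 π*cos(π*x) dx = 0;  ∫_0^1 -π*x^2*cos(π*x) dx = 2/π;  ∫_0^1 -2*π*x*cos(π*x) dx = 4/π;
  ∫_0^1 2*π*x^3*cos(π*x) dx = -6/π + 24/π^3.
Sum: 0 + 2/π + 4/π + -6/π + 24/π^3 = 24/π^3.
So LHS = 24/π^3.
∫_0^1 v(x) φ(x) dx = ∫_0^1 (6*x^2*sin(π*x) - 2*x*sin(π*x) - 2*sin(π*x)) dx. Term by term:
  ∫_0^1 -2*sin(π*x) dx = -4/π;  ∫_0^1 -2*x*sin(π*x) dx = -2/π;  ∫_0^1 6*x^2*sin(π*x) dx = -24/π^3 + 6/π.
Sum: -4/π − 2/π + -24/π^3 + 6/π = -24/π^3.
So RHS = -∫_0^1 v(x) φ(x) dx = 24/π^3.
LHS = RHS, so the identity holds for this test φ.
Moreover u is smooth here and v(x) = u'(x) = 6*x**2 - 2*x - 2 pointwise, so the identity holds for every test function. Hence v is the weak derivative of u.


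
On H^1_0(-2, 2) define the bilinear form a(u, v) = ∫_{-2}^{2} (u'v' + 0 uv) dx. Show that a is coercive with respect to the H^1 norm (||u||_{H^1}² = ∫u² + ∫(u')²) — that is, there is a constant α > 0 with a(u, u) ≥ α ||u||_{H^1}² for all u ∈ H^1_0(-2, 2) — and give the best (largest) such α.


α = π^2/(π^2 + 16)

Coercivity of a(·,·) on H^1_0(-2, 2) means a(u, u) ≥ α ||u||_{H^1}² for every u ∈ H^1_0.
The interval has length L = 4, and Poincaré/coercivity depend only on L. Here a(u, u) = ∫(u')² + (0)·∫u².
Here c = 0, so a(u,u) = ∫(u')² alone. The condition a(u,u) ≥ α||u||_{H^1}² reads (1−α)∫(u')² ≥ (α−c)∫u². Any admissible α is ≤ 1 (rapidly oscillating u have ∫u²/∫(u')² → 0), and α = 1 would force 0 ≥ (1−c)∫u², impossible since c < 1; so 1−α > 0. By the sharp Poincaré inequality on H^1_0 of an interval of length L, ∫(u')² ≥ (π/L)²∫u² with equality for the first sine mode sin(π(x−x₀)/L) (x₀ the left endpoint), so the inequality holds for all u iff (1−α)(π/L)² ≥ α − c, i.e. α ≤ ((π/L)² + c)/((π/L)² + 1) = (1 + c(L/π)²)/(1 + (L/π)²). (Direct route, valid since c ≤ 0: Poincaré gives c∫u² ≥ c(L/π)²∫(u')², so a(u,u) ≥ (1 + c(L/π)²)∫(u')², while ||u||_{H^1}² ≤ (1 + (L/π)²)∫(u')²; dividing yields the same α.) With (π/L)² = π^2/16 and c = 0, the largest admissible constant is α = ((π/L)² + c)/((π/L)² + 1).
Simplifying, α = π^2/(π^2 + 16).


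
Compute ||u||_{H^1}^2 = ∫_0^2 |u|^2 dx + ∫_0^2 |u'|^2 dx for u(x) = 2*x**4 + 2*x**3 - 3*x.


||u||_{H^1}^2 = 797134/315

The H^1 norm (squared) on an interval (0, L) is
  ||u||_{H^1}^2 = ∫_0^L u(x)^2 dx + ∫_0^L u'(x)^2 dx.
Compute u'(x) = 8*x**3 + 6*x**2 - 3.
Then u(x)^2 = 4*x**8 + 8*x**7 + 4*x**6 - 12*x**5 - 12*x**4 + 9*x**2 and u'(x)^2 = 64*x**6 + 96*x**5 + 36*x**4 - 48*x**3 - 36*x**2 + 9.
Integrate each monomial from 0 to 2 using ∫_0^2 c·x^n dx = c·2^(n+1)/(n+1):
  ∫_0^2 u(x)^2 dx = ∫_0^2 (4*x^8 + 8*x^7 + 4*x^6 - 12*x^5 - 12*x^4 + 9*x^2) dx. Term by term:
    ∫_0^2 4*x^8 dx = 2048/9;  ∫_0^2 8*x^7 dx = 256;  ∫_0^2 4*x^6 dx = 512/7;
    ∫_0^2 -12*x^5 dx = -128;  ∫_0^2 -12*x^4 dx = -384/5;  ∫_0^2 9*x^2 dx = 24.
  Sum: 2048/9 + 256 + 512/7 − 128 − 384/5 + 24 = 118408/315.
  ∫_0^2 u'(x)^2 dx = ∫_0^2 (64*x^6 + 96*x^5 + 36*x^4 - 48*x^3 - 36*x^2 + 9) dx. Term by term:
    ∫_0^2 64*x^6 dx = 8192/7;  ∫_0^2 96*x^5 dx = 1024;  ∫_0^2 36*x^4 dx = 1152/5;
    ∫_0^2 -48*x^3 dx = -192;  ∫_0^2 -36*x^2 dx = -96;  ∫_0^2 9 dx = 18.
  Sum: 8192/7 + 1024 + 1152/5 − 192 − 96 + 18 = 75414/35.
Adding: ||u||_{H^1}^2 = 118408/315 + 75414/35 = 797134/315.


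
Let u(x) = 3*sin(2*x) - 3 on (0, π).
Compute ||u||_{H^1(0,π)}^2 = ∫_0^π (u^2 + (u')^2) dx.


||u||_{H^1(0,π)}^2 = 63*π/2

u'(x) = 6*cos(2*x).
Expand u² and (u')² and integrate term by term on (0, π), using: for integers n ≥ 1, ∫_0^π sin²(nx) dx = ∫_0^π cos²(nx) dx = π/2; for n ≠ n', ∫_0^π sin(nx)sin(n'x) dx = ∫_0^π cos(nx)cos(n'x) dx = 0; and by product-to-sum, ∫_0^π sin(nx)cos(n'x) dx = ½∫_0^π [sin((n+n')x) + sin((n−n')x)] dx, which is 0 when n+n' is even and 2n/(n²−n'²) when n+n' is odd (it need not vanish on (0, π)). For the constant mode: ∫_0^π 1 dx = π, ∫_0^π cos(nx) dx = 0, ∫_0^π sin(nx) dx = (1−(−1)^n)/n.
  u² squared terms: (-3)²·∫1 dx = 9·π = 9*π;  (3)²·∫sin(2x)² dx = 9·π/2 = 9*π/2.
  u² cross terms: 2·(-3)·(3)·∫1·sin(2x) dx = -18·(0) = 0.
  So ∫_0^π u² dx = 9*π + 9*π/2 + 0 = 27*π/2.
  (u')² squared terms: (6)²·∫cos(2x)² dx = 36·π/2 = 18*π.
  So ∫_0^π (u')² dx = 18*π.
||u||_{H^1}^2 = (27*π/2) + (18*π) = 63*π/2.


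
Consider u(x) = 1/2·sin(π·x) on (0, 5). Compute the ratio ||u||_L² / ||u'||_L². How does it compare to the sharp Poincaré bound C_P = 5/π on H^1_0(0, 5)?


||u||_L² / ||u'||_L² = 1/π < C_P = 5/π.

u(x) = 1/2·sin(π·x), so u'(x) = π*cos(π*x)/2.
Writing u(x) = A·sin(kπx/L) with A = 1/2 and k = 5, use ∫_0^L sin²(kπx/L) dx = L/2 and ∫_0^L cos²(kπx/L) dx = L/2.
u² = 1/4·sin²(π·x) and (u')² = π^2/4·cos²(π·x), and each of sin², cos² integrates to L/2 = 5/2 over (0, 5).
∫_0^5 u² dx = 5/8, so ||u||_L² = sqrt(10)/4.
∫_0^5 (u')² dx = 5*π^2/8, so ||u'||_L² = sqrt(10)*π/4.
Ratio ||u||_L² / ||u'||_L² = 1/π.
Sharp Poincaré constant on H^1_0(0, 5) is C_P = L/π = 5/π, achieved by sin(π/5·x).
This is the k = 5 harmonic; the ratio L/(kπ) is strictly less than C_P = L/π, consistent with the sharp inequality ||u||_L² ≤ C_P ||u'||_L².


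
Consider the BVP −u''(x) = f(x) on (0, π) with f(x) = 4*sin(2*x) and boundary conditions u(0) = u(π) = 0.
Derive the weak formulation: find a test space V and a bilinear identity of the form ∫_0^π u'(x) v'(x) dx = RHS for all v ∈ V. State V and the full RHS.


V = H^1_0(0, π) (so v(0) = v(π) = 0); weak form: ∫_0^π u'v' dx = ∫_0^π (4*sin(2*x)) v dx for all v ∈ V.

Multiply both sides by a test function v and integrate from 0 to π:
  ∫_0^π −u''(x) v(x) dx = ∫_0^π f(x) v(x) dx.
Integrate the LHS by parts once:
  ∫_0^π −u'' v dx = −[u'(x) v(x)]_0^π + ∫_0^π u'(x) v'(x) dx.
Thus ∫_0^π u'(x) v'(x) dx = ∫_0^π f(x) v(x) dx + [u'(x) v(x)]_0^π.
Choose V so that boundary terms are either known or forced to vanish.
u is Dirichlet: u(0) = u(π) = 0. Let V = H^1_0(0, π); then v(0) = v(π) = 0, and [u' v]_0^π = 0.
Weak formulation: find u (satisfying any essential BC) such that ∫_0^π u'(x) v'(x) dx = ∫_0^π f v dx for all v ∈ V.
Substituting f(x) = 4*sin(2*x), the right-hand side is ∫_0^π (4*sin(2*x)) v dx.


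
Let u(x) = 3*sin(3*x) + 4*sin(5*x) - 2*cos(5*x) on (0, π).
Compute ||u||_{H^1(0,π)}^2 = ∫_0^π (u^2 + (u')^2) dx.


||u||_{H^1(0,π)}^2 = 305*π

u'(x) = 10*sin(5*x) + 9*cos(3*x) + 20*cos(5*x).
Expand u² and (u')² and integrate term by term on (0, π), using: for integers n ≥ 1, ∫_0^π sin²(nx) dx = ∫_0^π cos²(nx) dx = π/2; for n ≠ n', ∫_0^π sin(nx)sin(n'x) dx = ∫_0^π cos(nx)cos(n'x) dx = 0; and by product-to-sum, ∫_0^π sin(nx)cos(n'x) dx = ½∫_0^π [sin((n+n')x) + sin((n−n')x)] dx, which is 0 when n+n' is even and 2n/(n²−n'²) when n+n' is odd (it need not vanish on (0, π)).
  u² squared terms: (-2)²·∫cos(5x)² dx = 4·π/2 = 2*π;  (3)²·∫sin(3x)² dx = 9·π/2 = 9*π/2;  (4)²·∫sin(5x)² dx = 16·π/2 = 8*π.
  u² cross terms: 2·(-2)·(3)·∫cos(5x)·sin(3x) dx = -12·(0) = 0;  2·(-2)·(4)·∫cos(5x)·sin(5x) dx = -16·(0) = 0;  2·(3)·(4)·∫sin(3x)·sin(5x) dx = 24·(0) = 0.
  So ∫_0^π u² dx = 2*π + 9*π/2 + 8*π + 0 + 0 + 0 = 29*π/2.
  (u')² squared terms: (9)²·∫cos(3x)² dx = 81·π/2 = 81*π/2;  (10)²·∫sin(5x)² dx = 100·π/2 = 50*π;  (20)²·∫cos(5x)² dx = 400·π/2 = 200*π.
  (u')² cross terms: 2·(9)·(10)·∫cos(3x)·sin(5x) dx = 180·(0) = 0;  2·(9)·(20)·∫cos(3x)·cos(5x) dx = 360·(0) = 0;  2·(10)·(20)·∫sin(5x)·cos(5x) dx = 400·(0) = 0.
  So ∫_0^π (u')² dx = 81*π/2 + 50*π + 200*π + 0 + 0 + 0 = 581*π/2.
||u||_{H^1}^2 = (29*π/2) + (581*π/2) = 305*π.


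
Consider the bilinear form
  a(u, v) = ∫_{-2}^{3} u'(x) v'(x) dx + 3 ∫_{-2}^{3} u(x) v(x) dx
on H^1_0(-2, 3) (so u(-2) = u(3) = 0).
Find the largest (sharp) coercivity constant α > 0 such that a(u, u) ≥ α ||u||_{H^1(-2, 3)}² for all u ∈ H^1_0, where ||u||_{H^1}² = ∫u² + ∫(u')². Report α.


α = 1

Coercivity of a(·,·) on H^1_0(-2, 3) means a(u, u) ≥ α ||u||_{H^1}² for every u ∈ H^1_0.
The interval has length L = 5, and Poincaré/coercivity depend only on L. Here a(u, u) = ∫(u')² + (3)·∫u².
Here c = 3 ≥ 1, so a(u,u) = ∫(u')² + c∫u² ≥ ∫(u')² + ∫u² = ||u||_{H^1}², i.e. α = 1 works. No larger α is possible: a(u,u) ≥ α||u||_{H^1}² means (1−α)∫(u')² ≥ (α−c)∫u², and for the modes u_n = sin(nπ(x−x₀)/L) (x₀ the left endpoint) one has ∫u_n²/∫(u_n')² = (L/(nπ))² → 0, so a(u_n,u_n)/||u_n||_{H^1}² → 1. Hence the optimal constant is α = 1.
Therefore α = 1.


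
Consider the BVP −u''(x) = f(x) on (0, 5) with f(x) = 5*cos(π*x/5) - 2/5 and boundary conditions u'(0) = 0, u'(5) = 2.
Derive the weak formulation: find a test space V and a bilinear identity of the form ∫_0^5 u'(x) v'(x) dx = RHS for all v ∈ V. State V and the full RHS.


V = H^1(0, 5) (v unrestricted at boundary; u is determined up to an additive constant); weak form: ∫_0^5 u'v' dx = ∫_0^5 (5*cos(π*x/5) - 2/5) v dx + 2·v(5) for all v ∈ V.

Multiply both sides by a test function v and integrate from 0 to 5:
  ∫_0^5 −u''(x) v(x) dx = ∫_0^5 f(x) v(x) dx.
Integrate the LHS by parts once:
  ∫_0^5 −u'' v dx = −[u'(x) v(x)]_0^5 + ∫_0^5 u'(x) v'(x) dx.
Thus ∫_0^5 u'(x) v'(x) dx = ∫_0^5 f(x) v(x) dx + [u'(x) v(x)]_0^5.
Choose V so that boundary terms are either known or forced to vanish.
u has inhomogeneous Neumann u'(0) = 0, u'(5) = 2. [u' v]_0^5 = (2)·v(5) − (0)·v(0) = 2·v(5). Take V = H^1(0, 5); boundary term becomes part of RHS.
Weak formulation: find u (satisfying any essential BC) such that ∫_0^5 u'(x) v'(x) dx = ∫_0^5 f v dx + 2·v(5) for all v ∈ V (Neumann data are natural BCs: they enter the RHS as boundary terms).
Substituting f(x) = 5*cos(π*x/5) - 2/5, the right-hand side is ∫_0^5 (5*cos(π*x/5) - 2/5) v dx + 2·v(5).
Compatibility check (pure Neumann): taking v ≡ 1 ∈ V gives 0 = ∫_0^5 f dx + (2) − (0), i.e. ∫_0^5 f dx must equal u'(0) − u'(5) = -2. Indeed ∫_0^5 (5*cos(π*x/5) - 2/5) dx = -2, so the data are compatible. The solution is then unique only up to an additive constant (fix it e.g. by requiring ∫_0^5 u dx = 0).


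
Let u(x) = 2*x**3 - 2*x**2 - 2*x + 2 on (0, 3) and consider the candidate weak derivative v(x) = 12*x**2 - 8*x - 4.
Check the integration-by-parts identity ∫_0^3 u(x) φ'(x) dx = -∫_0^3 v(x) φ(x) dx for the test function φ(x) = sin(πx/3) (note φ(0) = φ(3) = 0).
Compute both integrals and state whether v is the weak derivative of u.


LHS = -114/π + 648/π^3, RHS = -228/π + 1296/π^3. No, v is not the weak derivative of u.

u(x) = 2*x**3 - 2*x**2 - 2*x + 2, classical derivative u'(x) = 6*x**2 - 4*x - 2.
φ(x) = sin(πx/3), so φ'(x) = π*cos(π*x/3)/3.
Note φ(0) = φ(3) = 0, so the boundary term u·φ vanishes.
LHS = ∫_0^3 u(x) φ'(x) dx = ∫_0^3 (2*π*x^3*cos(π*x/3)/3 - 2*π*x^2*cos(π*x/3)/3 - 2*π*x*cos(π*x/3)/3 + 2*π*cos(π*x/3)/3) dx. Term by term:
  ∫_0^3 2*π*cos(π*x/3)/3 dx = 0;  ∫_0^3 -2*π*x*cos(π*x/3)/3 dx = 12/π;  ∫_0^3 -2*π*x^2*cos(π*x/3)/3 dx = 36/π;
  ∫_0^3 2*π*x^3*cos(π*x/3)/3 dx = -162/π + 648/π^3.
Sum: 0 + 12/π + 36/π + -162/π + 648/π^3 = -114/π + 648/π^3.
So LHS = -114/π + 648/π^3.
∫_0^3 v(x) φ(x) dx = ∫_0^3 (12*x^2*sin(π*x/3) - 8*x*sin(π*x/3) - 4*sin(π*x/3)) dx. Term by term:
  ∫_0^3 -4*sin(π*x/3) dx = -24/π;  ∫_0^3 -8*x*sin(π*x/3) dx = -72/π;  ∫_0^3 12*x^2*sin(π*x/3) dx = -1296/π^3 + 324/π.
Sum: -24/π − 72/π + -1296/π^3 + 324/π = -1296/π^3 + 228/π.
So RHS = -∫_0^3 v(x) φ(x) dx = -228/π + 1296/π^3.
LHS − RHS = -648/π^3 + 114/π ≠ 0, so the identity fails.
(For a valid weak derivative the identity must hold for EVERY test function, in particular this one. The failure shows v is NOT the weak derivative of u.)
Correct weak derivative would be u'(x) = 6*x**2 - 4*x - 2.


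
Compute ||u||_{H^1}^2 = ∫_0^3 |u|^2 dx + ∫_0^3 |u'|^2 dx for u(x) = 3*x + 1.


||u||_{H^1}^2 = 138

The H^1 norm (squared) on an interval (0, L) is
  ||u||_{H^1}^2 = ∫_0^L u(x)^2 dx + ∫_0^L u'(x)^2 dx.
Compute u'(x) = 3.
Then u(x)^2 = 9*x**2 + 6*x + 1 and u'(x)^2 = 9.
Integrate each monomial from 0 to 3 using ∫_0^3 c·x^n dx = c·3^(n+1)/(n+1):
  ∫_0^3 u(x)^2 dx = ∫_0^3 (9*x^2 + 6*x + 1) dx. Term by term:
    ∫_0^3 9*x^2 dx = 81;  ∫_0^3 6*x dx = 27;  ∫_0^3 1 dx = 3.
  Sum: 81 + 27 + 3 = 111.
  ∫_0^3 u'(x)^2 dx = ∫_0^3 (9) dx. Term by term:
    ∫_0^3 9 dx = 27.
Adding: ||u||_{H^1}^2 = 111 + 27 = 138.


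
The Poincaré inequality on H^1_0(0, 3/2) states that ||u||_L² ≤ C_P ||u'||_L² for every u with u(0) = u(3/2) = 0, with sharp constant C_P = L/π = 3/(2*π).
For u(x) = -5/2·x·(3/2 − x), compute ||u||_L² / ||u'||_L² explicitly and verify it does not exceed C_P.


||u||_L² / ||u'||_L² = 3*sqrt(10)/20 < C_P = 3/(2*π).

u(x) = -5/2·x·(3/2 − x), so u'(x) = 5*x - 15/4.
u(x) = -5/2·x·(3/2 − x) vanishes at x = 0 and x = 3/2, so u ∈ H^1_0(0, 3/2). Differentiate via the product rule and integrate the resulting polynomials term by term.
  ∫_0^3/2 u² dx = ∫_0^3/2 (25*x^4/4 - 75*x^3/4 + 225*x^2/16) dx. Term by term:
    ∫_0^3/2 25*x^4/4 dx = 1215/128;  ∫_0^3/2 -75*x^3/4 dx = -6075/256;  ∫_0^3/2 225*x^2/16 dx = 2025/128.
  Sum: 1215/128 − 6075/256 + 2025/128 = 405/256.
  ∫_0^3/2 (u')² dx = ∫_0^3/2 (25*x^2 - 75*x/2 + 225/16) dx. Term by term:
    ∫_0^3/2 25*x^2 dx = 225/8;  ∫_0^3/2 -75*x/2 dx = -675/16;  ∫_0^3/2 225/16 dx = 675/32.
  Sum: 225/8 − 675/16 + 675/32 = 225/32.
∫_0^3/2 u² dx = 405/256, so ||u||_L² = 9*sqrt(5)/16.
∫_0^3/2 (u')² dx = 225/32, so ||u'||_L² = 15*sqrt(2)/8.
Ratio ||u||_L² / ||u'||_L² = 3*sqrt(10)/20.
Sharp Poincaré constant on H^1_0(0, 3/2) is C_P = L/π = 3/(2*π), achieved by sin(2*π/3·x).
A polynomial bump cannot attain the sharp Poincaré constant (only the first sine eigenfunction does), so the ratio is strictly less than C_P, consistent with ||u||_L² ≤ C_P ||u'||_L².


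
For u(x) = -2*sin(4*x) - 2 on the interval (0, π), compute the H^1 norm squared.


||u||_{H^1(0,π)}^2 = 38*π

u'(x) = -8*cos(4*x).
Expand u² and (u')² and integrate term by term on (0, π), using: for integers n ≥ 1, ∫_0^π sin²(nx) dx = ∫_0^π cos²(nx) dx = π/2; for n ≠ n', ∫_0^π sin(nx)sin(n'x) dx = ∫_0^π cos(nx)cos(n'x) dx = 0; and by product-to-sum, ∫_0^π sin(nx)cos(n'x) dx = ½∫_0^π [sin((n+n')x) + sin((n−n')x)] dx, which is 0 when n+n' is even and 2n/(n²−n'²) when n+n' is odd (it need not vanish on (0, π)). For the constant mode: ∫_0^π 1 dx = π, ∫_0^π cos(nx) dx = 0, ∫_0^π sin(nx) dx = (1−(−1)^n)/n.
  u² squared terms: (-2)²·∫1 dx = 4·π = 4*π;  (-2)²·∫sin(4x)² dx = 4·π/2 = 2*π.
  u² cross terms: 2·(-2)·(-2)·∫1·sin(4x) dx = 8·(0) = 0.
  So ∫_0^π u² dx = 4*π + 2*π + 0 = 6*π.
  (u')² squared terms: (-8)²·∫cos(4x)² dx = 64·π/2 = 32*π.
  So ∫_0^π (u')² dx = 32*π.
||u||_{H^1}^2 = (6*π) + (32*π) = 38*π.


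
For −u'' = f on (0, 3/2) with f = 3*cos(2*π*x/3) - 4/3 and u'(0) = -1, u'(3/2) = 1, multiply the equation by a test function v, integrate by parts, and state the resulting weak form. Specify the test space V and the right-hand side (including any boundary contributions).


V = H^1(0, 3/2) (v unrestricted at boundary; u is determined up to an additive constant); weak form: ∫_0^3/2 u'v' dx = ∫_0^3/2 (3*cos(2*π*x/3) - 4/3) v dx + v(3/2) + v(0) for all v ∈ V.

Multiply both sides by a test function v and integrate from 0 to 3/2:
  ∫_0^3/2 −u''(x) v(x) dx = ∫_0^3/2 f(x) v(x) dx.
Integrate the LHS by parts once:
  ∫_0^3/2 −u'' v dx = −[u'(x) v(x)]_0^3/2 + ∫_0^3/2 u'(x) v'(x) dx.
Thus ∫_0^3/2 u'(x) v'(x) dx = ∫_0^3/2 f(x) v(x) dx + [u'(x) v(x)]_0^3/2.
Choose V so that boundary terms are either known or forced to vanish.
u has inhomogeneous Neumann u'(0) = -1, u'(3/2) = 1. [u' v]_0^3/2 = (1)·v(3/2) − (-1)·v(0) = v(3/2) + v(0). Take V = H^1(0, 3/2); boundary term becomes part of RHS.
Weak formulation: find u (satisfying any essential BC) such that ∫_0^3/2 u'(x) v'(x) dx = ∫_0^3/2 f v dx + v(3/2) + v(0) for all v ∈ V (Neumann data are natural BCs: they enter the RHS as boundary terms).
Substituting f(x) = 3*cos(2*π*x/3) - 4/3, the right-hand side is ∫_0^3/2 (3*cos(2*π*x/3) - 4/3) v dx + v(3/2) + v(0).
Compatibility check (pure Neumann): taking v ≡ 1 ∈ V gives 0 = ∫_0^3/2 f dx + (1) − (-1), i.e. ∫_0^3/2 f dx must equal u'(0) − u'(3/2) = -2. Indeed ∫_0^3/2 (3*cos(2*π*x/3) - 4/3) dx = -2, so the data are compatible. The solution is then unique only up to an additive constant (fix it e.g. by requiring ∫_0^3/2 u dx = 0).


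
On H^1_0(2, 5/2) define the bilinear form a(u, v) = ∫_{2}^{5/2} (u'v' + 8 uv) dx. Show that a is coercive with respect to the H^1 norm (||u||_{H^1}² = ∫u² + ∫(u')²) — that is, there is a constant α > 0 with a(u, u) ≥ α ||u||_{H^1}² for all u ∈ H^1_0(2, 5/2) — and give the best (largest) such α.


α = 1

Coercivity of a(·,·) on H^1_0(2, 5/2) means a(u, u) ≥ α ||u||_{H^1}² for every u ∈ H^1_0.
The interval has length L = 1/2, and Poincaré/coercivity depend only on L. Here a(u, u) = ∫(u')² + (8)·∫u².
Here c = 8 ≥ 1, so a(u,u) = ∫(u')² + c∫u² ≥ ∫(u')² + ∫u² = ||u||_{H^1}², i.e. α = 1 works. No larger α is possible: a(u,u) ≥ α||u||_{H^1}² means (1−α)∫(u')² ≥ (α−c)∫u², and for the modes u_n = sin(nπ(x−x₀)/L) (x₀ the left endpoint) one has ∫u_n²/∫(u_n')² = (L/(nπ))² → 0, so a(u_n,u_n)/||u_n||_{H^1}² → 1. Hence the optimal constant is α = 1.
Therefore α = 1.


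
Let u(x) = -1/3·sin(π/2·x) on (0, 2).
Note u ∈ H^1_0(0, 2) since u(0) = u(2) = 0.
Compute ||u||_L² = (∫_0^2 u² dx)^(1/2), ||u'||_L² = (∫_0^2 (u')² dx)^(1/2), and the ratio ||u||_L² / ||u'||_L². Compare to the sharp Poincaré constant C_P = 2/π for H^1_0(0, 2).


||u||_L² / ||u'||_L² = 2/π = C_P.

u(x) = -1/3·sin(π/2·x), so u'(x) = -π*cos(π*x/2)/6.
Writing u(x) = A·sin(kπx/L) with A = -1/3 and k = 1, use ∫_0^L sin²(kπx/L) dx = L/2 and ∫_0^L cos²(kπx/L) dx = L/2.
u² = 1/9·sin²(π/2·x) and (u')² = π^2/36·cos²(π/2·x), and each of sin², cos² integrates to L/2 = 1 over (0, 2).
∫_0^2 u² dx = 1/9, so ||u||_L² = 1/3.
∫_0^2 (u')² dx = π^2/36, so ||u'||_L² = π/6.
Ratio ||u||_L² / ||u'||_L² = 2/π.
Sharp Poincaré constant on H^1_0(0, 2) is C_P = L/π = 2/π, achieved by sin(π/2·x).
This is the k = 1 eigenfunction (up to amplitude), so the ratio equals the sharp Poincaré constant exactly.


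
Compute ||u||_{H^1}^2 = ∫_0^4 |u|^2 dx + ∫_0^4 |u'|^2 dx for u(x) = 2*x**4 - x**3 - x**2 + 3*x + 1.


||u||_{H^1}^2 = 63491432/315

The H^1 norm (squared) on an interval (0, L) is
  ||u||_{H^1}^2 = ∫_0^L u(x)^2 dx + ∫_0^L u'(x)^2 dx.
Compute u'(x) = 8*x**3 - 3*x**2 - 2*x + 3.
Then u(x)^2 = 4*x**8 - 4*x**7 - 3*x**6 + 14*x**5 - x**4 - 8*x**3 + 7*x**2 + 6*x + 1 and u'(x)^2 = 64*x**6 - 48*x**5 - 23*x**4 + 60*x**3 - 14*x**2 - 12*x + 9.
Integrate each monomial from 0 to 4 using ∫_0^4 c·x^n dx = c·4^(n+1)/(n+1):
  ∫_0^4 u(x)^2 dx = ∫_0^4 (4*x^8 - 4*x^7 - 3*x^6 + 14*x^5 - x^4 - 8*x^3 + 7*x^2 + 6*x + 1) dx. Term by term:
    ∫_0^4 4*x^8 dx = 1048576/9;  ∫_0^4 -4*x^7 dx = -32768;  ∫_0^4 -3*x^6 dx = -49152/7;
    ∫_0^4 14*x^5 dx = 28672/3;  ∫_0^4 -x^4 dx = -1024/5;  ∫_0^4 -8*x^3 dx = -512;
    ∫_0^4 7*x^2 dx = 448/3;  ∫_0^4 6*x dx = 48;  ∫_0^4 1 dx = 4.
  Sum: 1048576/9 − 32768 − 49152/7 + 28672/3 − 1024/5 − 512 + 448/3 + 48 + 4 = 27014588/315.
  ∫_0^4 u'(x)^2 dx = ∫_0^4 (64*x^6 - 48*x^5 - 23*x^4 + 60*x^3 - 14*x^2 - 12*x + 9) dx. Term by term:
    ∫_0^4 64*x^6 dx = 1048576/7;  ∫_0^4 -48*x^5 dx = -32768;  ∫_0^4 -23*x^4 dx = -23552/5;
    ∫_0^4 60*x^3 dx = 3840;  ∫_0^4 -14*x^2 dx = -896/3;  ∫_0^4 -12*x dx = -96;
    ∫_0^4 9 dx = 36.
  Sum: 1048576/7 − 32768 − 23552/5 + 3840 − 896/3 − 96 + 36 = 12158948/105.
Adding: ||u||_{H^1}^2 = 27014588/315 + 12158948/105 = 63491432/315.


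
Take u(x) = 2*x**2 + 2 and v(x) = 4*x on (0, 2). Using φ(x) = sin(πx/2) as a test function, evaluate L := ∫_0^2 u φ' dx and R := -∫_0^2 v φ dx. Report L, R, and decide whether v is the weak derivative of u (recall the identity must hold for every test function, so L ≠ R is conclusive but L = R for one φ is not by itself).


LHS = -16/π, RHS = -16/π. Yes, v = u' weakly.

u(x) = 2*x**2 + 2, classical derivative u'(x) = 4*x.
φ(x) = sin(πx/2), so φ'(x) = π*cos(π*x/2)/2.
Note φ(0) = φ(2) = 0, so the boundary term u·φ vanishes.
LHS = ∫_0^2 u(x) φ'(x) dx = ∫_0^2 (π*x^2*cos(π*x/2) + π*cos(π*x/2)) dx. Term by term:
  ∫_0^2 π*cos(π*x/2) dx = 0;  ∫_0^2 π*x^2*cos(π*x/2) dx = -16/π.
Sum: 0 − 16/π = -16/π.
So LHS = -16/π.
∫_0^2 v(x) φ(x) dx = ∫_0^2 (4*x*sin(π*x/2)) dx. Term by term:
  ∫_0^2 4*x*sin(π*x/2) dx = 16/π.
So RHS = -∫_0^2 v(x) φ(x) dx = -16/π.
LHS = RHS, so the identity holds for this test φ.
Moreover u is smooth here and v(x) = u'(x) = 4*x pointwise, so the identity holds for every test function. Hence v is the weak derivative of u.


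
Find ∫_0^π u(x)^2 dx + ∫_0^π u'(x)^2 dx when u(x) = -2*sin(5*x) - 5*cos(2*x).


||u||_{H^1(0,π)}^2 = 1000/21 + 229*π/2

u'(x) = 10*sin(2*x) - 10*cos(5*x).
Expand u² and (u')² and integrate term by term on (0, π), using: for integers n ≥ 1, ∫_0^π sin²(nx) dx = ∫_0^π cos²(nx) dx = π/2; for n ≠ n', ∫_0^π sin(nx)sin(n'x) dx = ∫_0^π cos(nx)cos(n'x) dx = 0; and by product-to-sum, ∫_0^π sin(nx)cos(n'x) dx = ½∫_0^π [sin((n+n')x) + sin((n−n')x)] dx, which is 0 when n+n' is even and 2n/(n²−n'²) when n+n' is odd (it need not vanish on (0, π)).
  u² squared terms: (-5)²·∫cos(2x)² dx = 25·π/2 = 25*π/2;  (-2)²·∫sin(5x)² dx = 4·π/2 = 2*π.
  u² cross terms: 2·(-5)·(-2)·∫cos(2x)·sin(5x) dx = 20·(10/21) = 200/21.
  So ∫_0^π u² dx = 25*π/2 + 2*π + 200/21 = 200/21 + 29*π/2.
  (u')² squared terms: (-10)²·∫cos(5x)² dx = 100·π/2 = 50*π;  (10)²·∫sin(2x)² dx = 100·π/2 = 50*π.
  (u')² cross terms: 2·(-10)·(10)·∫cos(5x)·sin(2x) dx = -200·(-4/21) = 800/21.
  So ∫_0^π (u')² dx = 50*π + 50*π + 800/21 = 800/21 + 100*π.
||u||_{H^1}^2 = (200/21 + 29*π/2) + (800/21 + 100*π) = 1000/21 + 229*π/2.


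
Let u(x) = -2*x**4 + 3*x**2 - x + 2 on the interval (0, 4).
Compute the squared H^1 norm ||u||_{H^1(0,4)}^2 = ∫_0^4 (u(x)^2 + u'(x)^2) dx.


||u||_{H^1}^2 = 14053420/63

The H^1 norm (squared) on an interval (0, L) is
  ||u||_{H^1}^2 = ∫_0^L u(x)^2 dx + ∫_0^L u'(x)^2 dx.
Compute u'(x) = -8*x**3 + 6*x - 1.
Then u(x)^2 = 4*x**8 - 12*x**6 + 4*x**5 + x**4 - 6*x**3 + 13*x**2 - 4*x + 4 and u'(x)^2 = 64*x**6 - 96*x**4 + 16*x**3 + 36*x**2 - 12*x + 1.
Integrate each monomial from 0 to 4 using ∫_0^4 c·x^n dx = c·4^(n+1)/(n+1):
  ∫_0^4 u(x)^2 dx = ∫_0^4 (4*x^8 - 12*x^6 + 4*x^5 + x^4 - 6*x^3 + 13*x^2 - 4*x + 4) dx. Term by term:
    ∫_0^4 4*x^8 dx = 1048576/9;  ∫_0^4 -12*x^6 dx = -196608/7;  ∫_0^4 4*x^5 dx = 8192/3;
    ∫_0^4 x^4 dx = 1024/5;  ∫_0^4 -6*x^3 dx = -384;  ∫_0^4 13*x^2 dx = 832/3;
    ∫_0^4 -4*x dx = -32;  ∫_0^4 4 dx = 16.
  Sum: 1048576/9 − 196608/7 + 8192/3 + 1024/5 − 384 + 832/3 − 32 + 16 = 28738832/315.
  ∫_0^4 u'(x)^2 dx = ∫_0^4 (64*x^6 - 96*x^4 + 16*x^3 + 36*x^2 - 12*x + 1) dx. Term by term:
    ∫_0^4 64*x^6 dx = 1048576/7;  ∫_0^4 -96*x^4 dx = -98304/5;  ∫_0^4 16*x^3 dx = 1024;
    ∫_0^4 36*x^2 dx = 768;  ∫_0^4 -12*x dx = -96;  ∫_0^4 1 dx = 4.
  Sum: 1048576/7 − 98304/5 + 1024 + 768 − 96 + 4 = 4614252/35.
Adding: ||u||_{H^1}^2 = 28738832/315 + 4614252/35 = 14053420/63.


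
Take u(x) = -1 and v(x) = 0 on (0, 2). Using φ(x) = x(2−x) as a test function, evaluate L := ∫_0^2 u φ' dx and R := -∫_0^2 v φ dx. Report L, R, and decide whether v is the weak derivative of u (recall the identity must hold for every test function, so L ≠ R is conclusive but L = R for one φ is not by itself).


LHS = 0, RHS = 0. Yes, v = u' weakly.

u(x) = -1, classical derivative u'(x) = 0.
φ(x) = x(2−x), so φ'(x) = 2 - 2*x.
Note φ(0) = φ(2) = 0, so the boundary term u·φ vanishes.
LHS = ∫_0^2 u(x) φ'(x) dx = ∫_0^2 (2*x - 2) dx. Term by term:
  ∫_0^2 2*x dx = 4;  ∫_0^2 -2 dx = -4.
Sum: 4 − 4 = 0.
So LHS = 0.
∫_0^2 v(x) φ(x) dx = ∫_0^2 (0) dx. Term by term:
  ∫_0^2 0 dx = 0.
So RHS = -∫_0^2 v(x) φ(x) dx = 0.
LHS = RHS, so the identity holds for this test φ.
Moreover u is smooth here and v(x) = u'(x) = 0 pointwise, so the identity holds for every test function. Hence v is the weak derivative of u.


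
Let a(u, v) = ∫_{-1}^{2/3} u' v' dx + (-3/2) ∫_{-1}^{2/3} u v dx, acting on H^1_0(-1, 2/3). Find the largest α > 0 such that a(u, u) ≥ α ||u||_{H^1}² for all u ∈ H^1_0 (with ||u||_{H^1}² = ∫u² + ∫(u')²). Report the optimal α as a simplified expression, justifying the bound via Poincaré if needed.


α = 3*(-25 + 6*π^2)/(2*(25 + 9*π^2))

Coercivity of a(·,·) on H^1_0(-1, 2/3) means a(u, u) ≥ α ||u||_{H^1}² for every u ∈ H^1_0.
The interval has length L = 5/3, and Poincaré/coercivity depend only on L. Here a(u, u) = ∫(u')² + (-3/2)·∫u².
Here c = -3/2 < 0 with |c| < (π/L)² = 9*π^2/25, so coercivity still holds. The condition a(u,u) ≥ α||u||_{H^1}² reads (1−α)∫(u')² ≥ (α−c)∫u². Any admissible α is ≤ 1 (rapidly oscillating u have ∫u²/∫(u')² → 0), and α = 1 would force 0 ≥ (1−c)∫u², impossible since c < 1; so 1−α > 0. By the sharp Poincaré inequality on H^1_0 of an interval of length L, ∫(u')² ≥ (π/L)²∫u² with equality for the first sine mode sin(π(x−x₀)/L) (x₀ the left endpoint), so the inequality holds for all u iff (1−α)(π/L)² ≥ α − c, i.e. α ≤ ((π/L)² + c)/((π/L)² + 1) = (1 + c(L/π)²)/(1 + (L/π)²). (Direct route, valid since c ≤ 0: Poincaré gives c∫u² ≥ c(L/π)²∫(u')², so a(u,u) ≥ (1 + c(L/π)²)∫(u')², while ||u||_{H^1}² ≤ (1 + (L/π)²)∫(u')²; dividing yields the same α.) With (π/L)² = 9*π^2/25 and c = -3/2, the largest admissible constant is α = ((π/L)² + c)/((π/L)² + 1).
Simplifying, α = 3*(-25 + 6*π^2)/(2*(25 + 9*π^2)).


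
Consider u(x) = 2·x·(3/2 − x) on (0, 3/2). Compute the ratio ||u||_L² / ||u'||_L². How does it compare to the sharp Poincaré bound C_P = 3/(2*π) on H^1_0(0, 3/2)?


||u||_L² / ||u'||_L² = 3*sqrt(10)/20 < C_P = 3/(2*π).

u(x) = 2·x·(3/2 − x), so u'(x) = 3 - 4*x.
u(x) = 2·x·(3/2 − x) vanishes at x = 0 and x = 3/2, so u ∈ H^1_0(0, 3/2). Differentiate via the product rule and integrate the resulting polynomials term by term.
  ∫_0^3/2 u² dx = ∫_0^3/2 (4*x^4 - 12*x^3 + 9*x^2) dx. Term by term:
    ∫_0^3/2 4*x^4 dx = 243/40;  ∫_0^3/2 -12*x^3 dx = -243/16;  ∫_0^3/2 9*x^2 dx = 81/8.
  Sum: 243/40 − 243/16 + 81/8 = 81/80.
  ∫_0^3/2 (u')² dx = ∫_0^3/2 (16*x^2 - 24*x + 9) dx. Term by term:
    ∫_0^3/2 16*x^2 dx = 18;  ∫_0^3/2 -24*x dx = -27;  ∫_0^3/2 9 dx = 27/2.
  Sum: 18 − 27 + 27/2 = 9/2.
∫_0^3/2 u² dx = 81/80, so ||u||_L² = 9*sqrt(5)/20.
∫_0^3/2 (u')² dx = 9/2, so ||u'||_L² = 3*sqrt(2)/2.
Ratio ||u||_L² / ||u'||_L² = 3*sqrt(10)/20.
Sharp Poincaré constant on H^1_0(0, 3/2) is C_P = L/π = 3/(2*π), achieved by sin(2*π/3·x).
A polynomial bump cannot attain the sharp Poincaré constant (only the first sine eigenfunction does), so the ratio is strictly less than C_P, consistent with ||u||_L² ≤ C_P ||u'||_L².


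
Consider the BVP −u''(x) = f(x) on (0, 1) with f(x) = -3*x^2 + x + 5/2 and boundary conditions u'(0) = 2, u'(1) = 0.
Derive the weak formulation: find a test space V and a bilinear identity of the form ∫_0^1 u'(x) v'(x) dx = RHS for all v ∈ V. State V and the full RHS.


V = H^1(0, 1) (v unrestricted at boundary; u is determined up to an additive constant); weak form: ∫_0^1 u'v' dx = ∫_0^1 (-3*x^2 + x + 5/2) v dx − 2·v(0) for all v ∈ V.

Multiply both sides by a test function v and integrate from 0 to 1:
  ∫_0^1 −u''(x) v(x) dx = ∫_0^1 f(x) v(x) dx.
Integrate the LHS by parts once:
  ∫_0^1 −u'' v dx = −[u'(x) v(x)]_0^1 + ∫_0^1 u'(x) v'(x) dx.
Thus ∫_0^1 u'(x) v'(x) dx = ∫_0^1 f(x) v(x) dx + [u'(x) v(x)]_0^1.
Choose V so that boundary terms are either known or forced to vanish.
u has inhomogeneous Neumann u'(0) = 2, u'(1) = 0. [u' v]_0^1 = (0)·v(1) − (2)·v(0) = − 2·v(0). Take V = H^1(0, 1); boundary term becomes part of RHS.
Weak formulation: find u (satisfying any essential BC) such that ∫_0^1 u'(x) v'(x) dx = ∫_0^1 f v dx − 2·v(0) for all v ∈ V (Neumann data are natural BCs: they enter the RHS as boundary terms).
Substituting f(x) = -3*x^2 + x + 5/2, the right-hand side is ∫_0^1 (-3*x^2 + x + 5/2) v dx − 2·v(0).
Compatibility check (pure Neumann): taking v ≡ 1 ∈ V gives 0 = ∫_0^1 f dx + (0) − (2), i.e. ∫_0^1 f dx must equal u'(0) − u'(1) = 2. Indeed ∫_0^1 (-3*x^2 + x + 5/2) dx = 2, so the data are compatible. The solution is then unique only up to an additive constant (fix it e.g. by requiring ∫_0^1 u dx = 0).


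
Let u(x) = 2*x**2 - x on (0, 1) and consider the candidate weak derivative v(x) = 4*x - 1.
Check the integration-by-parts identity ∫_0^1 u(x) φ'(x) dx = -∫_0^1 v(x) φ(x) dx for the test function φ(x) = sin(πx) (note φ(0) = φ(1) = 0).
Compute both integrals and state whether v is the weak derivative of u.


LHS = -2/π, RHS = -2/π. Yes, v = u' weakly.

u(x) = 2*x**2 - x, classical derivative u'(x) = 4*x - 1.
φ(x) = sin(πx), so φ'(x) = π*cos(π*x).
Note φ(0) = φ(1) = 0, so the boundary term u·φ vanishes.
LHS = ∫_0^1 u(x) φ'(x) dx = ∫_0^1 (2*π*x^2*cos(π*x) - π*x*cos(π*x)) dx. Term by term:
  ∫_0^1 -π*x*cos(π*x) dx = 2/π;  ∫_0^1 2*π*x^2*cos(π*x) dx = -4/π.
Sum: 2/π − 4/π = -2/π.
So LHS = -2/π.
∫_0^1 v(x) φ(x) dx = ∫_0^1 (4*x*sin(π*x) - sin(π*x)) dx. Term by term:
  ∫_0^1 -sin(π*x) dx = -2/π;  ∫_0^1 4*x*sin(π*x) dx = 4/π.
Sum: -2/π + 4/π = 2/π.
So RHS = -∫_0^1 v(x) φ(x) dx = -2/π.
LHS = RHS, so the identity holds for this test φ.
Moreover u is smooth here and v(x) = u'(x) = 4*x - 1 pointwise, so the identity holds for every test function. Hence v is the weak derivative of u.


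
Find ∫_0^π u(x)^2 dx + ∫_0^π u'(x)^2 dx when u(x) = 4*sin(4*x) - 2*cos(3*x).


||u||_{H^1(0,π)}^2 = -1280/7 + 156*π

u'(x) = 6*sin(3*x) + 16*cos(4*x).
Expand u² and (u')² and integrate term by term on (0, π), using: for integers n ≥ 1, ∫_0^π sin²(nx) dx = ∫_0^π cos²(nx) dx = π/2; for n ≠ n', ∫_0^π sin(nx)sin(n'x) dx = ∫_0^π cos(nx)cos(n'x) dx = 0; and by product-to-sum, ∫_0^π sin(nx)cos(n'x) dx = ½∫_0^π [sin((n+n')x) + sin((n−n')x)] dx, which is 0 when n+n' is even and 2n/(n²−n'²) when n+n' is odd (it need not vanish on (0, π)).
  u² squared terms: (-2)²·∫cos(3x)² dx = 4·π/2 = 2*π;  (4)²·∫sin(4x)² dx = 16·π/2 = 8*π.
  u² cross terms: 2·(-2)·(4)·∫cos(3x)·sin(4x) dx = -16·(8/7) = -128/7.
  So ∫_0^π u² dx = 2*π + 8*π − 128/7 = -128/7 + 10*π.
  (u')² squared terms: (6)²·∫sin(3x)² dx = 36·π/2 = 18*π;  (16)²·∫cos(4x)² dx = 256·π/2 = 128*π.
  (u')² cross terms: 2·(6)·(16)·∫sin(3x)·cos(4x) dx = 192·(-6/7) = -1152/7.
  So ∫_0^π (u')² dx = 18*π + 128*π − 1152/7 = -1152/7 + 146*π.
||u||_{H^1}^2 = (-128/7 + 10*π) + (-1152/7 + 146*π) = -1280/7 + 156*π.


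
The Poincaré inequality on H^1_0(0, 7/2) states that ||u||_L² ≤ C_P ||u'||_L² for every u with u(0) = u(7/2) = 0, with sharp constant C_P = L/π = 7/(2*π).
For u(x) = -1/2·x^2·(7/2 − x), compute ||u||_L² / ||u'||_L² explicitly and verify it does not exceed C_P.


||u||_L² / ||u'||_L² = sqrt(14)/4 < C_P = 7/(2*π).

u(x) = -1/2·x^2·(7/2 − x), so u'(x) = x*(3*x - 7)/2.
u(x) = -1/2·x^2·(7/2 − x) vanishes at x = 0 and x = 7/2, so u ∈ H^1_0(0, 7/2). Differentiate via the product rule and integrate the resulting polynomials term by term.
  ∫_0^7/2 u² dx = ∫_0^7/2 (x^6/4 - 7*x^5/4 + 49*x^4/16) dx. Term by term:
    ∫_0^7/2 x^6/4 dx = 117649/512;  ∫_0^7/2 -7*x^5/4 dx = -823543/1536;  ∫_0^7/2 49*x^4/16 dx = 823543/2560.
  Sum: 117649/512 − 823543/1536 + 823543/2560 = 117649/7680.
  ∫_0^7/2 (u')² dx = ∫_0^7/2 (9*x^4/4 - 21*x^3/2 + 49*x^2/4) dx. Term by term:
    ∫_0^7/2 9*x^4/4 dx = 151263/640;  ∫_0^7/2 -21*x^3/2 dx = -50421/128;  ∫_0^7/2 49*x^2/4 dx = 16807/96.
  Sum: 151263/640 − 50421/128 + 16807/96 = 16807/960.
∫_0^7/2 u² dx = 117649/7680, so ||u||_L² = 343*sqrt(30)/480.
∫_0^7/2 (u')² dx = 16807/960, so ||u'||_L² = 49*sqrt(105)/120.
Ratio ||u||_L² / ||u'||_L² = sqrt(14)/4.
Sharp Poincaré constant on H^1_0(0, 7/2) is C_P = L/π = 7/(2*π), achieved by sin(2*π/7·x).
A polynomial bump cannot attain the sharp Poincaré constant (only the first sine eigenfunction does), so the ratio is strictly less than C_P, consistent with ||u||_L² ≤ C_P ||u'||_L².


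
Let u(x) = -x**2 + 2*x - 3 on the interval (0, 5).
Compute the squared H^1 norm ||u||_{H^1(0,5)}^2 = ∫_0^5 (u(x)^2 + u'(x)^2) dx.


||u||_{H^1}^2 = 1195/3

The H^1 norm (squared) on an interval (0, L) is
  ||u||_{H^1}^2 = ∫_0^L u(x)^2 dx + ∫_0^L u'(x)^2 dx.
Compute u'(x) = 2 - 2*x.
Then u(x)^2 = x**4 - 4*x**3 + 10*x**2 - 12*x + 9 and u'(x)^2 = 4*x**2 - 8*x + 4.
Integrate each monomial from 0 to 5 using ∫_0^5 c·x^n dx = c·5^(n+1)/(n+1):
  ∫_0^5 u(x)^2 dx = ∫_0^5 (x^4 - 4*x^3 + 10*x^2 - 12*x + 9) dx. Term by term:
    ∫_0^5 x^4 dx = 625;  ∫_0^5 -4*x^3 dx = -625;  ∫_0^5 10*x^2 dx = 1250/3;
    ∫_0^5 -12*x dx = -150;  ∫_0^5 9 dx = 45.
  Sum: 625 − 625 + 1250/3 − 150 + 45 = 935/3.
  ∫_0^5 u'(x)^2 dx = ∫_0^5 (4*x^2 - 8*x + 4) dx. Term by term:
    ∫_0^5 4*x^2 dx = 500/3;  ∫_0^5 -8*x dx = -100;  ∫_0^5 4 dx = 20.
  Sum: 500/3 − 100 + 20 = 260/3.
Adding: ||u||_{H^1}^2 = 935/3 + 260/3 = 1195/3.


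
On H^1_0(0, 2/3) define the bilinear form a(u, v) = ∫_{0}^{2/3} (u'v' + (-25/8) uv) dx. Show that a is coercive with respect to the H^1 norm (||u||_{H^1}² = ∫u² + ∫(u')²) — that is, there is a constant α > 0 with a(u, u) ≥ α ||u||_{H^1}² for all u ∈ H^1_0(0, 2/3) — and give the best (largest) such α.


α = (-25 + 18*π^2)/(2*(4 + 9*π^2))

Coercivity of a(·,·) on H^1_0(0, 2/3) means a(u, u) ≥ α ||u||_{H^1}² for every u ∈ H^1_0.
The interval has length L = 2/3, and Poincaré/coercivity depend only on L. Here a(u, u) = ∫(u')² + (-25/8)·∫u².
Here c = -25/8 < 0 with |c| < (π/L)² = 9*π^2/4, so coercivity still holds. The condition a(u,u) ≥ α||u||_{H^1}² reads (1−α)∫(u')² ≥ (α−c)∫u². Any admissible α is ≤ 1 (rapidly oscillating u have ∫u²/∫(u')² → 0), and α = 1 would force 0 ≥ (1−c)∫u², impossible since c < 1; so 1−α > 0. By the sharp Poincaré inequality on H^1_0 of an interval of length L, ∫(u')² ≥ (π/L)²∫u² with equality for the first sine mode sin(π(x−x₀)/L) (x₀ the left endpoint), so the inequality holds for all u iff (1−α)(π/L)² ≥ α − c, i.e. α ≤ ((π/L)² + c)/((π/L)² + 1) = (1 + c(L/π)²)/(1 + (L/π)²). (Direct route, valid since c ≤ 0: Poincaré gives c∫u² ≥ c(L/π)²∫(u')², so a(u,u) ≥ (1 + c(L/π)²)∫(u')², while ||u||_{H^1}² ≤ (1 + (L/π)²)∫(u')²; dividing yields the same α.) With (π/L)² = 9*π^2/4 and c = -25/8, the largest admissible constant is α = ((π/L)² + c)/((π/L)² + 1).
Simplifying, α = (-25 + 18*π^2)/(2*(4 + 9*π^2)).
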